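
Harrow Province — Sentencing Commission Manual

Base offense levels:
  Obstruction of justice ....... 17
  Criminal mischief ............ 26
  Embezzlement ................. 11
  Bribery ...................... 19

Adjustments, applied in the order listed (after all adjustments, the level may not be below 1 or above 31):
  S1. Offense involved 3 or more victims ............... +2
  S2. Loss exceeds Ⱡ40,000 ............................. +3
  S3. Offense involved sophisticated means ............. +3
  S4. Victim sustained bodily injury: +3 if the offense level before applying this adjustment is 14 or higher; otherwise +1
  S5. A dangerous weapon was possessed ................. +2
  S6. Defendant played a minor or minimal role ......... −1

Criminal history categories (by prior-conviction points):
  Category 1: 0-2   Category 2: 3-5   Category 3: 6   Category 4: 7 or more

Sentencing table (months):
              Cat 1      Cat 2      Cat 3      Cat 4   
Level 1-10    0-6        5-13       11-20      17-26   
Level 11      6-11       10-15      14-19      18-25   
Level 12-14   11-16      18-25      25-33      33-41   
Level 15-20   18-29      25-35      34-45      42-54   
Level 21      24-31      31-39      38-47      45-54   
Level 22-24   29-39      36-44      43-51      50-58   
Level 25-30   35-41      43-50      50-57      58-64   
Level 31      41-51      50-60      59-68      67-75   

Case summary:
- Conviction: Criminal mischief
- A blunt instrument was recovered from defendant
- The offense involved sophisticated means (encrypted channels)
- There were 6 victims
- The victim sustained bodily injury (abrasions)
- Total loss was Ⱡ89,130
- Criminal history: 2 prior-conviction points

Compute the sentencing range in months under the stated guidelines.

41-51 months

Base offense level for criminal mischief: 26.
S1 applies: 26 + 2 = 28.
S2 applies: 28 + 3 = 31.
S3 applies: 31 + 3 = 34.
S4 applies (level before this adjustment is 34 ≥ 14, so +3): 34 + 3 = 37.
S5 applies: 37 + 2 = 39.
S6 does not apply.
Level 39 exceeds the maximum of 31; capped at 31.
Final offense level: 31.
Criminal history: 2 prior points → Category 1 (0-2).
Level 31 falls in the 31 band.
Grid: Level 31 × Category 1 = 41-51 months.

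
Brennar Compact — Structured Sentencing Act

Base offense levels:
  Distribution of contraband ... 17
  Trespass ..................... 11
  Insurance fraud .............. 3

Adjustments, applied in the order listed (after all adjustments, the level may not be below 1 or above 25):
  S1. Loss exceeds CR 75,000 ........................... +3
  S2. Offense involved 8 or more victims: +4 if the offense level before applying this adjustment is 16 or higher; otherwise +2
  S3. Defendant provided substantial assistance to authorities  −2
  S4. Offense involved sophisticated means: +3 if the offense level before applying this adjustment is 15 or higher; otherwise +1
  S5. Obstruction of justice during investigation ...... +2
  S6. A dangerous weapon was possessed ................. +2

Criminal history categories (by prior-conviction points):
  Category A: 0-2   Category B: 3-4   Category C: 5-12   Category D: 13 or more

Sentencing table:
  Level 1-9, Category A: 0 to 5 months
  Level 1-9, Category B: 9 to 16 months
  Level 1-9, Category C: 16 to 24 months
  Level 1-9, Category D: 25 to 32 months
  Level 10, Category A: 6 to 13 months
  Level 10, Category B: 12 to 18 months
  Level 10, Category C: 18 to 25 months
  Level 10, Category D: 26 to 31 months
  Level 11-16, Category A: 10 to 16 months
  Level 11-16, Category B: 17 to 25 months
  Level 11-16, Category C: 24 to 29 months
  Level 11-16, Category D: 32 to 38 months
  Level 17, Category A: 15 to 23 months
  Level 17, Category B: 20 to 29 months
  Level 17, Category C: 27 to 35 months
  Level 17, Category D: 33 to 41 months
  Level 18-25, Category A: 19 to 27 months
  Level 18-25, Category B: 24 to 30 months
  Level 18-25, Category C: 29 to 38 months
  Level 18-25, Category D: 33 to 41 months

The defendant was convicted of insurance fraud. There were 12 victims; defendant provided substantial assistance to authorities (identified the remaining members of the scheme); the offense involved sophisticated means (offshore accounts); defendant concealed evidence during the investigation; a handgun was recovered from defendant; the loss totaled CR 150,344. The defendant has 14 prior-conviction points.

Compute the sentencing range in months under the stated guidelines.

32-38 months

Base offense level for insurance fraud: 3.
S1 applies: 3 + 3 = 6.
S2 applies (level before this adjustment is 6 < 16, so +2): 6 + 2 = 8.
S3 applies: 8 − 2 = 6.
S4 applies (level before this adjustment is 6 < 15, so +1): 6 + 1 = 7.
S5 applies: 7 + 2 = 9.
S6 applies: 9 + 2 = 11.
Final offense level: 11.
Criminal history: 14 prior points → Category D (13+).
Level 11 falls in the 11-16 band.
Grid: Level 11-16 × Category D = 32-38 months.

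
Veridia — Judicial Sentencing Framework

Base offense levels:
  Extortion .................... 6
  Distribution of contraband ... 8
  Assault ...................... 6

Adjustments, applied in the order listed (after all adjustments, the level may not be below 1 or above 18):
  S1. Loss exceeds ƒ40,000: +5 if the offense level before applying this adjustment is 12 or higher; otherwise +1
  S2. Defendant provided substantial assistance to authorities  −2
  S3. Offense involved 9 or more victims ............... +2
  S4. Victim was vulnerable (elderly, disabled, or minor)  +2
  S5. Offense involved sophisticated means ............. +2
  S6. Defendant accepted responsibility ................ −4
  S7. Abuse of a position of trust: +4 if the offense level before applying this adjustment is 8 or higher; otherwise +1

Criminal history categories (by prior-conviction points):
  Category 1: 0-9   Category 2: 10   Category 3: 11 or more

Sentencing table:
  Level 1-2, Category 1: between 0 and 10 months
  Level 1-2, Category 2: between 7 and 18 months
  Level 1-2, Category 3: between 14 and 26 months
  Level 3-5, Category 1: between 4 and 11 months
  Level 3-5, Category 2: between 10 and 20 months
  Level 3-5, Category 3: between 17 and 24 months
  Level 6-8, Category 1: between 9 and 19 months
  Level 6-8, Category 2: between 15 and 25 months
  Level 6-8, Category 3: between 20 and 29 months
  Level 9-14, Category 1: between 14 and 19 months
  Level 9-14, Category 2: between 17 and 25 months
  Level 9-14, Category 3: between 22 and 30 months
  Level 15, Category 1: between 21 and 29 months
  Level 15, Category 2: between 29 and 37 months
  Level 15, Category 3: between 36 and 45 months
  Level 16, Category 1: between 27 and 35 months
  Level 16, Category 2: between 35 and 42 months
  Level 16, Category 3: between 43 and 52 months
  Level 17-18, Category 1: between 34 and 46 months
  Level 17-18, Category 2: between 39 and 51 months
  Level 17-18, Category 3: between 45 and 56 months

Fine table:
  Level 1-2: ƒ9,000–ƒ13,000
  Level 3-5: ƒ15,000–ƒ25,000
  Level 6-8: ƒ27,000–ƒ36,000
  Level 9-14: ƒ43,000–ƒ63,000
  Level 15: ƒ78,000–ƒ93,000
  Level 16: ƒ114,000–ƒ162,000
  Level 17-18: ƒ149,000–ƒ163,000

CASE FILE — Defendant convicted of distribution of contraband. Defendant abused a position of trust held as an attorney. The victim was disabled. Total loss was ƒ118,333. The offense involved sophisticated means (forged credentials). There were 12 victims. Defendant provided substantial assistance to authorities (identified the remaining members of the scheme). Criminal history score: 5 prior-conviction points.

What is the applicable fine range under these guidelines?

ƒ149,000–ƒ163,000

Base offense level for distribution of contraband: 8.
S1 applies (level before this adjustment is 8 < 12, so +1): 8 + 1 = 9.
S2 applies: 9 − 2 = 7.
S3 applies: 7 + 2 = 9.
S4 applies: 9 + 2 = 11.
S5 applies: 11 + 2 = 13.
S7 applies (level before this adjustment is 13 ≥ 8, so +4): 13 + 4 = 17.
Final offense level: 17.
Level 17 falls in the 17-18 band.
Fine table: Level 17-18 → ƒ149,000–ƒ163,000.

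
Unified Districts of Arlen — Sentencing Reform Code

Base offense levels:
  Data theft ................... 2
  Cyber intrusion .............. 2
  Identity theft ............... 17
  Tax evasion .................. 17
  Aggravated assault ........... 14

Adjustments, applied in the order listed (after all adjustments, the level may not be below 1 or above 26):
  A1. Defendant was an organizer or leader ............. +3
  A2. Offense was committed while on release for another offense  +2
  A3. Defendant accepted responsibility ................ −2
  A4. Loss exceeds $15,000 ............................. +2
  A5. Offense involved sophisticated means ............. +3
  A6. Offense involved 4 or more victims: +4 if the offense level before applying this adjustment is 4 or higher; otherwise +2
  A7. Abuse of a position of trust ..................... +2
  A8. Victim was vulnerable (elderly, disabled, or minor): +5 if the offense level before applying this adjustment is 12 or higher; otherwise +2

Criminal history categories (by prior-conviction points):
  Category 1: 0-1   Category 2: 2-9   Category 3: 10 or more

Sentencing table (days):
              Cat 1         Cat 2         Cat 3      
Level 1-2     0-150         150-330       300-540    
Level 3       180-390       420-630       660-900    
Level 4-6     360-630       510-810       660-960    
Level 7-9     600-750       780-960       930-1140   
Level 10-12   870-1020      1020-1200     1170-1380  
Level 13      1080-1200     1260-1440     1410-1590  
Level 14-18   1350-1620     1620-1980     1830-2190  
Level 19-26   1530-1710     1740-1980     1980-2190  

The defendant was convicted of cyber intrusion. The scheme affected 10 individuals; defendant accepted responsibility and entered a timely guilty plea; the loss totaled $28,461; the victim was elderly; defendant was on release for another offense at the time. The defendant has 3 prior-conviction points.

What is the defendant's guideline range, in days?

1020-1200 days

Base offense level for cyber intrusion: 2.
A2 applies: 2 + 2 = 4.
A3 applies: 4 − 2 = 2.
A4 applies: 2 + 2 = 4.
A5 does not apply.
A6 applies (level before this adjustment is 4 ≥ 4, so +4): 4 + 4 = 8.
A8 applies (level before this adjustment is 8 < 12, so +2): 8 + 2 = 10.
Final offense level: 10.
Criminal history: 3 prior points → Category 2 (2-9).
Level 10 falls in the 10-12 band.
Grid: Level 10-12 × Category 2 = 1020-1200 days.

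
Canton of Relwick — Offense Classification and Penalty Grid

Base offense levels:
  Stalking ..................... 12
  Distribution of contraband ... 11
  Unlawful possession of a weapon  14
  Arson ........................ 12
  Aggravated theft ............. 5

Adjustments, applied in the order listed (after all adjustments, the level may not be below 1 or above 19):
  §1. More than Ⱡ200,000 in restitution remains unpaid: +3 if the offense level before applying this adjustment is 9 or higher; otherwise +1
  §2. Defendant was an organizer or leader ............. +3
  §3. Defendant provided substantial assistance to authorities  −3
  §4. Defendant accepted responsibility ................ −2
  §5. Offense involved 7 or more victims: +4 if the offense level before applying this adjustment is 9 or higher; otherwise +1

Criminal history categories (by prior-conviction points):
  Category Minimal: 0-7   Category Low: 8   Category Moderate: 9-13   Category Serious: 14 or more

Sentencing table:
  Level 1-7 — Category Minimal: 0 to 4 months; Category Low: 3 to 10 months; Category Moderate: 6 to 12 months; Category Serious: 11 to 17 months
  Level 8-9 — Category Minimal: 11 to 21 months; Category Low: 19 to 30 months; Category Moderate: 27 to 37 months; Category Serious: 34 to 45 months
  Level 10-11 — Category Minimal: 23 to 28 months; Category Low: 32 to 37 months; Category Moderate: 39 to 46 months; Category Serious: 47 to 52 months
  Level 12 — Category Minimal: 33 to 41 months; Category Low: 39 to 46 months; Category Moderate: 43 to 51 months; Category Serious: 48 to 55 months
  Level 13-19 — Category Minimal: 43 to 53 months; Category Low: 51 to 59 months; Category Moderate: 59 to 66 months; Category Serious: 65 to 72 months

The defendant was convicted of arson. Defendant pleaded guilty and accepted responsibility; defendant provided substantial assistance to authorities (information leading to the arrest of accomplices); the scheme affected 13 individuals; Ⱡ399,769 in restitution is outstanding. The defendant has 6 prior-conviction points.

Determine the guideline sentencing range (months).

Base offense level for arson: 12.
§1 applies (level before this adjustment is 12 ≥ 9, so +3): 12 + 3 = 15.
§2 does not apply.
§3 applies: 15 − 3 = 12.
§4 applies: 12 − 2 = 10.
§5 applies (level before this adjustment is 10 ≥ 9, so +4): 10 + 4 = 14.
Final offense level: 14.
Criminal history: 6 prior points → Category Minimal (0-7).
Level 14 falls in the 13-19 band.
Grid: Level 13-19 × Category Minimal = 43-53 months.

43-53 months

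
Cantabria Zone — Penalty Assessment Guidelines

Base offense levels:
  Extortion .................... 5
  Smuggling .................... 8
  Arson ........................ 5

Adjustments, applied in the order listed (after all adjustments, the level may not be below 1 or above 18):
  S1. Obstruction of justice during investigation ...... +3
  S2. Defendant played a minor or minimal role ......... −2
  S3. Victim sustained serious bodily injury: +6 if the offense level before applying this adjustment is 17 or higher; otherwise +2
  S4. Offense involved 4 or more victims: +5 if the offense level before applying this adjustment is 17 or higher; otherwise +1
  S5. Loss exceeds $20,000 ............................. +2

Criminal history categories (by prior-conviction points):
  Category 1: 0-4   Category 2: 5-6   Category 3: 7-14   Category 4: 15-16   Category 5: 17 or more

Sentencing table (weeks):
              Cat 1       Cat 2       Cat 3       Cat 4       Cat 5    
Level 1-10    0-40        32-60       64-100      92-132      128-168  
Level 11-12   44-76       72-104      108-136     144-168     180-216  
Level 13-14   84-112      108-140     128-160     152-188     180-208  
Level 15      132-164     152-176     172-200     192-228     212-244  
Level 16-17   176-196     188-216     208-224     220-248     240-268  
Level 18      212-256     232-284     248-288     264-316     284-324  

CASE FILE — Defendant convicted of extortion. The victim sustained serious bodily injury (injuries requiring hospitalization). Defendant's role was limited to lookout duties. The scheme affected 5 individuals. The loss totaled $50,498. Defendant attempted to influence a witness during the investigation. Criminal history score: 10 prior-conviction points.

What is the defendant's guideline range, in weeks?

Base offense level for extortion: 5.
S1 applies: 5 + 3 = 8.
S2 applies: 8 − 2 = 6.
S3 applies (level before this adjustment is 6 < 17, so +2): 6 + 2 = 8.
S4 applies (level before this adjustment is 8 < 17, so +1): 8 + 1 = 9.
S5 applies: 9 + 2 = 11.
Final offense level: 11.
Criminal history: 10 prior points → Category 3 (7-14).
Level 11 falls in the 11-12 band.
Grid: Level 11-12 × Category 3 = 108-136 weeks.

108-136 weeks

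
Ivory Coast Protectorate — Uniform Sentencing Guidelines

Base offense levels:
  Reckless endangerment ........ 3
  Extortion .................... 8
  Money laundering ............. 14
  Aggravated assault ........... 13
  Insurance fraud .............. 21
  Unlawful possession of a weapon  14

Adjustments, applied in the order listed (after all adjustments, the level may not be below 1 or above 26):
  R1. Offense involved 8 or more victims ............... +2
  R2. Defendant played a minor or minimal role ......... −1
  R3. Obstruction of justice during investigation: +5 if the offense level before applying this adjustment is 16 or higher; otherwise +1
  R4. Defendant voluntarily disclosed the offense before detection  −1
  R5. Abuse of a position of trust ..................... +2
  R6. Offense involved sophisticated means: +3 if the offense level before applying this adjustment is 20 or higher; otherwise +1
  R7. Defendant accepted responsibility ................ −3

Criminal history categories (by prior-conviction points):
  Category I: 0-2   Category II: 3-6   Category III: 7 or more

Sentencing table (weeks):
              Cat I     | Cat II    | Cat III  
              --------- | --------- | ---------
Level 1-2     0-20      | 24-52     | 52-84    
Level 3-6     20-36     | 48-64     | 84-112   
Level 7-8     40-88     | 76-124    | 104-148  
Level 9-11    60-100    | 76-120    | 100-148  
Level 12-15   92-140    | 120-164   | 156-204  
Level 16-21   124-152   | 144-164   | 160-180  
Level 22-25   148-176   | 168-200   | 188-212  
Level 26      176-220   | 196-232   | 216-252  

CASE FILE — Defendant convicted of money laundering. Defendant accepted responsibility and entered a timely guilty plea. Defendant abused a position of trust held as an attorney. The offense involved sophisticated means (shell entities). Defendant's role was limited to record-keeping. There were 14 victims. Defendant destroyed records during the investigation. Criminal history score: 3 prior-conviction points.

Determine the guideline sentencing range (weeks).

Base offense level for money laundering: 14.
R1 applies: 14 + 2 = 16.
R2 applies: 16 − 1 = 15.
R3 applies (level before this adjustment is 15 < 16, so +1): 15 + 1 = 16.
R4 does not apply.
R5 applies: 16 + 2 = 18.
R6 applies (level before this adjustment is 18 < 20, so +1): 18 + 1 = 19.
R7 applies: 19 − 3 = 16.
Final offense level: 16.
Criminal history: 3 prior points → Category II (3-6).
Level 16 falls in the 16-21 band.
Grid: Level 16-21 × Category II = 144-164 weeks.

144-164 weeks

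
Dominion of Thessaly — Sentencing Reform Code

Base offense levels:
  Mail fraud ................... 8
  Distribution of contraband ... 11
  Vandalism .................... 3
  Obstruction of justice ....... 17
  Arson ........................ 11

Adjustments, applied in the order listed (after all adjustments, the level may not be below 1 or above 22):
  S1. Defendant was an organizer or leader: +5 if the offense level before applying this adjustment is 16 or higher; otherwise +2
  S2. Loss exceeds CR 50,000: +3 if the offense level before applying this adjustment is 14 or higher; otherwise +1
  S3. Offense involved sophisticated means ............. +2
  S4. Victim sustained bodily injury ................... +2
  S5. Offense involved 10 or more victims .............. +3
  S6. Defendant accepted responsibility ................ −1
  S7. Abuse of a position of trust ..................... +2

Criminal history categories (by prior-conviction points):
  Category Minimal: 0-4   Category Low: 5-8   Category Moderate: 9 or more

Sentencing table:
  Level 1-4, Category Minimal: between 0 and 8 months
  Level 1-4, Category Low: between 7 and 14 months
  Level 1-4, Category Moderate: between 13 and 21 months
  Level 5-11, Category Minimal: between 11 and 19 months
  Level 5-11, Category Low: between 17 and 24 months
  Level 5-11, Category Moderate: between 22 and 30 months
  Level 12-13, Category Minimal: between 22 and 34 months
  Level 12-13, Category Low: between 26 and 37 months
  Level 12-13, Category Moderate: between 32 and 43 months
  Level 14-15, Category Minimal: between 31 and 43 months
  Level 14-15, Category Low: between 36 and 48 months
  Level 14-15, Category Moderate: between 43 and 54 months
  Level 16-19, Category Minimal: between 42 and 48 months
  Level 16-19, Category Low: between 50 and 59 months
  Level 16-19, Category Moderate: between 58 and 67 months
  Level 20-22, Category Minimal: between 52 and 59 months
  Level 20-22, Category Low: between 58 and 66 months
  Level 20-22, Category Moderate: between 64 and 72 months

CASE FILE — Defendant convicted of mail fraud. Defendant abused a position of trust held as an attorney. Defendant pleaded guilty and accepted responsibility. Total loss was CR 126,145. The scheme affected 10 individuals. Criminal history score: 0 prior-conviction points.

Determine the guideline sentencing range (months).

22-34 months

Base offense level for mail fraud: 8.
S2 applies (level before this adjustment is 8 < 14, so +1): 8 + 1 = 9.
S3 does not apply.
S5 applies: 9 + 3 = 12.
S6 applies: 12 − 1 = 11.
S7 applies: 11 + 2 = 13.
Final offense level: 13.
Criminal history: 0 prior points → Category Minimal (0-4).
Level 13 falls in the 12-13 band.
Grid: Level 12-13 × Category Minimal = 22-34 months.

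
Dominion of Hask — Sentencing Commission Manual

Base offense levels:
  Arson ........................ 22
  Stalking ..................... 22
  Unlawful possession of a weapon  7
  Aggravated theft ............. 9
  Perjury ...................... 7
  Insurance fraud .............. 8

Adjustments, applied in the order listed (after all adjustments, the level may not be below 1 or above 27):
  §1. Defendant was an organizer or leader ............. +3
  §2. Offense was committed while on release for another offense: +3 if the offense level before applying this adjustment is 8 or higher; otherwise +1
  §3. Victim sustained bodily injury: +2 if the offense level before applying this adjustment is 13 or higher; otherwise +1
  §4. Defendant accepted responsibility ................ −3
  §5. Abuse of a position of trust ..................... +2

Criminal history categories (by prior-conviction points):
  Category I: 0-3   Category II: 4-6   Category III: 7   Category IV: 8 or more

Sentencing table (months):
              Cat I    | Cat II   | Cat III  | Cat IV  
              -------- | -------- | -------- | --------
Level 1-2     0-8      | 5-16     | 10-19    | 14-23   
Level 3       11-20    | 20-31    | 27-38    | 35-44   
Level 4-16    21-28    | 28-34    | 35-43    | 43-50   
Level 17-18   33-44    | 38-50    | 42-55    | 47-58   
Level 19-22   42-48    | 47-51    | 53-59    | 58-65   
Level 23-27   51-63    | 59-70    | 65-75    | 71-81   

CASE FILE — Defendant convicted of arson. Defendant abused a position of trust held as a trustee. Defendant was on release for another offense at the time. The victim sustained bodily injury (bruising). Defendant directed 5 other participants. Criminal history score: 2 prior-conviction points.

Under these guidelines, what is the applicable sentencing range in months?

Base offense level for arson: 22.
§1 applies: 22 + 3 = 25.
§2 applies (level before this adjustment is 25 ≥ 8, so +3): 25 + 3 = 28.
§3 applies (level before this adjustment is 28 ≥ 13, so +2): 28 + 2 = 30.
§5 applies: 30 + 2 = 32.
Level 32 exceeds the maximum of 27; capped at 27.
Final offense level: 27.
Criminal history: 2 prior points → Category I (0-3).
Level 27 falls in the 23-27 band.
Grid: Level 23-27 × Category I = 51-63 months.

51-63 months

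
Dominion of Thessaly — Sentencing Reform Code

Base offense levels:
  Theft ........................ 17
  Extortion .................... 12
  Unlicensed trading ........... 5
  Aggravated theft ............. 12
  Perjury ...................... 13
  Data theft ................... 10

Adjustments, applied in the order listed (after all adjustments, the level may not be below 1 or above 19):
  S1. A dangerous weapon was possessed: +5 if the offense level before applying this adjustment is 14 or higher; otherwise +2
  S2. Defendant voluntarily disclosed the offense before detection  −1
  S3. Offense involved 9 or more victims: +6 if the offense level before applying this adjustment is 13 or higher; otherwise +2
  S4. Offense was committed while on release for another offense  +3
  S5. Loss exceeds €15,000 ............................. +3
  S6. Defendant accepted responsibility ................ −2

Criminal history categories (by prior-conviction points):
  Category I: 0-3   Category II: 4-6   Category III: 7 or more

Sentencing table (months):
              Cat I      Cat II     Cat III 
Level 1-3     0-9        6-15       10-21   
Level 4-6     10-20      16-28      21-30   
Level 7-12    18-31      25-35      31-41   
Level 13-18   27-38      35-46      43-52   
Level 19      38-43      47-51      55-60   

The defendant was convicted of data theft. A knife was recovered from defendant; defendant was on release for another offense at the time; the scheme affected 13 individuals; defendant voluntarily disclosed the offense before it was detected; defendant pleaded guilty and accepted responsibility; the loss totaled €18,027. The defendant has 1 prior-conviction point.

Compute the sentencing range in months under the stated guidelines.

Base offense level for data theft: 10.
S1 applies (level before this adjustment is 10 < 14, so +2): 10 + 2 = 12.
S2 applies: 12 − 1 = 11.
S3 applies (level before this adjustment is 11 < 13, so +2): 11 + 2 = 13.
S4 applies: 13 + 3 = 16.
S5 applies: 16 + 3 = 19.
S6 applies: 19 − 2 = 17.
Final offense level: 17.
Criminal history: 1 prior point → Category I (0-3).
Level 17 falls in the 13-18 band.
Grid: Level 13-18 × Category I = 27-38 months.

27-38 months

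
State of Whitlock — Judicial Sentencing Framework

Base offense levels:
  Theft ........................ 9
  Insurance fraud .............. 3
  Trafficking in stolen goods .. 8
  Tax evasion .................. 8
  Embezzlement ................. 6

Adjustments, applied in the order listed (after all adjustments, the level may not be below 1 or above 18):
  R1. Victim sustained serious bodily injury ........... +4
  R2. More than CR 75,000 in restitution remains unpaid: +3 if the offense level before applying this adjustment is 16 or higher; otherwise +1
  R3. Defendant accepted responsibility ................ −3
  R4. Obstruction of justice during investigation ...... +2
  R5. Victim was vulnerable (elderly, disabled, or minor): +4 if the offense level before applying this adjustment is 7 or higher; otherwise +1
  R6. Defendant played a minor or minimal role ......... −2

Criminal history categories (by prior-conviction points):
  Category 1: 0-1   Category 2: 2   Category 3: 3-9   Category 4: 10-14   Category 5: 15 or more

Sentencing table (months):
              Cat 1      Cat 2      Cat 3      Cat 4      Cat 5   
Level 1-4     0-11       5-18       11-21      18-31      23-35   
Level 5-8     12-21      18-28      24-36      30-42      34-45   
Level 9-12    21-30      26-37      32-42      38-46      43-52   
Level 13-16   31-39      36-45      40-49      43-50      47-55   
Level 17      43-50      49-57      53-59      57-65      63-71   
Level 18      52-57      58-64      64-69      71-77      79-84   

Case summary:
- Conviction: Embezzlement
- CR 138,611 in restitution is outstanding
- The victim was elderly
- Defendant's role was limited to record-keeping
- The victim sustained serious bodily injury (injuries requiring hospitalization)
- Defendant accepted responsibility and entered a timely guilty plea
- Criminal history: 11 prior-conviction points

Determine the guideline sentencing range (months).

38-46 months

Base offense level for embezzlement: 6.
R1 applies: 6 + 4 = 10.
R2 applies (level before this adjustment is 10 < 16, so +1): 10 + 1 = 11.
R3 applies: 11 − 3 = 8.
R4 does not apply.
R5 applies (level before this adjustment is 8 ≥ 7, so +4): 8 + 4 = 12.
R6 applies: 12 − 2 = 10.
Final offense level: 10.
Criminal history: 11 prior points → Category 4 (10-14).
Level 10 falls in the 9-12 band.
Grid: Level 9-12 × Category 4 = 38-46 months.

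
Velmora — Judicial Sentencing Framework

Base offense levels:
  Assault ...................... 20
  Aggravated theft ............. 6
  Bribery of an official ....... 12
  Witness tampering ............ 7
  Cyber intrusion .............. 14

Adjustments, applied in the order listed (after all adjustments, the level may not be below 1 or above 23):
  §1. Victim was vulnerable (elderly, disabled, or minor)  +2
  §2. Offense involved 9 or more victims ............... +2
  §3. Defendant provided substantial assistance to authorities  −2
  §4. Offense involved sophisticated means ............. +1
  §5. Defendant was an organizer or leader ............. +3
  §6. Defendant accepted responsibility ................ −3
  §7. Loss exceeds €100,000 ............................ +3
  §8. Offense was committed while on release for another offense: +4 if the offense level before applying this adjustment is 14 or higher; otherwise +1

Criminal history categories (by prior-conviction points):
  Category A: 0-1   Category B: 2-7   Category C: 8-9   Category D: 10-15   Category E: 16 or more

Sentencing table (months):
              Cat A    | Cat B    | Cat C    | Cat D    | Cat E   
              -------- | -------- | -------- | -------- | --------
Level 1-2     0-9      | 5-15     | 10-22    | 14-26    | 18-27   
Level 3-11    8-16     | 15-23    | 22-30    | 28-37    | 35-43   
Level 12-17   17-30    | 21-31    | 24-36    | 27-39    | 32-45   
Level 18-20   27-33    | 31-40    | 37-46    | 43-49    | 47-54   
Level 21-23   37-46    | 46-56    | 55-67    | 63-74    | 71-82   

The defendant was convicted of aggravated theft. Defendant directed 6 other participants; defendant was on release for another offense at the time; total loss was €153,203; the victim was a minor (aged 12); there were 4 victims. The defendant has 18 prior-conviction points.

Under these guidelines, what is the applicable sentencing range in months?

47-54 months

Base offense level for aggravated theft: 6.
§1 applies: 6 + 2 = 8.
§3 does not apply.
§4 does not apply.
§5 applies: 8 + 3 = 11.
§6 does not apply.
§7 applies: 11 + 3 = 14.
§8 applies (level before this adjustment is 14 ≥ 14, so +4): 14 + 4 = 18.
Final offense level: 18.
Criminal history: 18 prior points → Category E (16+).
Level 18 falls in the 18-20 band.
Grid: Level 18-20 × Category E = 47-54 months.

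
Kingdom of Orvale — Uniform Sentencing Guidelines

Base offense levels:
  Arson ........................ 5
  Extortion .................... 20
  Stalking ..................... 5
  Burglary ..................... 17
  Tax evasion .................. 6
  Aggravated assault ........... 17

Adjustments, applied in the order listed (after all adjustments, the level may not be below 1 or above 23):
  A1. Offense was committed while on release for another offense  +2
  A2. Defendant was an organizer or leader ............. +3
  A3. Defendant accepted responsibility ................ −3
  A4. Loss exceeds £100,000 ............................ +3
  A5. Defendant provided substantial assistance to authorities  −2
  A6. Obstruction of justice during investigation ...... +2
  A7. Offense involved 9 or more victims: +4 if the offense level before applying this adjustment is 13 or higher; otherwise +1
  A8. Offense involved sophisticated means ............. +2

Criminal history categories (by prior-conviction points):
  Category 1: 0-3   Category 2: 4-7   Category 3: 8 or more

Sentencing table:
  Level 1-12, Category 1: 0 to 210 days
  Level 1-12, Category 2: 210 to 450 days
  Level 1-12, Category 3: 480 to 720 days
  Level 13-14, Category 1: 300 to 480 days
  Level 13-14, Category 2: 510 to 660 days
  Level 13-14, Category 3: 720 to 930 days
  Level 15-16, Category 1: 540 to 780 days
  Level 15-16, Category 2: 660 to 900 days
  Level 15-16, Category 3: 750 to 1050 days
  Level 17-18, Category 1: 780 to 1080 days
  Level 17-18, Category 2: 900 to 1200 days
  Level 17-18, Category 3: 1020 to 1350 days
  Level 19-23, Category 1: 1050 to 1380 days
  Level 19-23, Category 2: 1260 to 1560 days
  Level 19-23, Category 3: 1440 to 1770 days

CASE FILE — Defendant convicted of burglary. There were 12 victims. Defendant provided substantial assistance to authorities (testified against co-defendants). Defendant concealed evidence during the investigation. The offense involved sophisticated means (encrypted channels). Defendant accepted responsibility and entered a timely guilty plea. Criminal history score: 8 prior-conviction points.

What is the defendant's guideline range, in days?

1440-1770 days

Base offense level for burglary: 17.
A1 does not apply.
A2 does not apply.
A3 applies: 17 − 3 = 14.
A4 does not apply.
A5 applies: 14 − 2 = 12.
A6 applies: 12 + 2 = 14.
A7 applies (level before this adjustment is 14 ≥ 13, so +4): 14 + 4 = 18.
A8 applies: 18 + 2 = 20.
Final offense level: 20.
Criminal history: 8 prior points → Category 3 (8+).
Level 20 falls in the 19-23 band.
Grid: Level 19-23 × Category 3 = 1440-1770 days.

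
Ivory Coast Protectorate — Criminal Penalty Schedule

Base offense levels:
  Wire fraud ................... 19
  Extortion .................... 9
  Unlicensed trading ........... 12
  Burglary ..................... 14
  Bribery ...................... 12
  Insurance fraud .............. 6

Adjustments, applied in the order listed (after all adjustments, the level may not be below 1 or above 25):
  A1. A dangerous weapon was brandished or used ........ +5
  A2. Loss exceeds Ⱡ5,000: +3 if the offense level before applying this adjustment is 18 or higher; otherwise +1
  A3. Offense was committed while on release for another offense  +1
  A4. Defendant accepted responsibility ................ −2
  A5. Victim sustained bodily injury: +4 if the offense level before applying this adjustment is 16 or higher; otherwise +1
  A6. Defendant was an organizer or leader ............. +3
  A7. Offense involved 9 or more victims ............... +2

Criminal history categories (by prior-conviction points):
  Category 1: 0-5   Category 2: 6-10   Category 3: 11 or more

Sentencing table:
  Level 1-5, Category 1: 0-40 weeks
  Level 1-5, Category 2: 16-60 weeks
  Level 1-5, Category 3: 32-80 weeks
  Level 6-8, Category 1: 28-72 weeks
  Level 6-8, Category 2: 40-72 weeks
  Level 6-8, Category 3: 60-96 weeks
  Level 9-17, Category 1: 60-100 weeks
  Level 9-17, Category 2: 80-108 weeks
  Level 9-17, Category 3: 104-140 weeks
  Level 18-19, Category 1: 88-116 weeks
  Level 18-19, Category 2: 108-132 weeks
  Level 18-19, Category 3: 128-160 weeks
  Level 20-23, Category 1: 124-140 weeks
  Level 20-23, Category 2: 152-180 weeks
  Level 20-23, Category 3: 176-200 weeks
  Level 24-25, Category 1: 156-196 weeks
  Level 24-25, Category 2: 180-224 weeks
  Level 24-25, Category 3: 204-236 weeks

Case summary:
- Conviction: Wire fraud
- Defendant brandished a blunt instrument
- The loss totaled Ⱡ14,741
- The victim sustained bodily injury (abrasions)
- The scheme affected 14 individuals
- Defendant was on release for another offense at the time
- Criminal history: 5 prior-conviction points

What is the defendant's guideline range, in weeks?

156-196 weeks

Base offense level for wire fraud: 19.
A1 applies: 19 + 5 = 24.
A2 applies (level before this adjustment is 24 ≥ 18, so +3): 24 + 3 = 27.
A3 applies: 27 + 1 = 28.
A4 does not apply.
A5 applies (level before this adjustment is 28 ≥ 16, so +4): 28 + 4 = 32.
A7 applies: 32 + 2 = 34.
Level 34 exceeds the maximum of 25; capped at 25.
Final offense level: 25.
Criminal history: 5 prior points → Category 1 (0-5).
Level 25 falls in the 24-25 band.
Grid: Level 24-25 × Category 1 = 156-196 weeks.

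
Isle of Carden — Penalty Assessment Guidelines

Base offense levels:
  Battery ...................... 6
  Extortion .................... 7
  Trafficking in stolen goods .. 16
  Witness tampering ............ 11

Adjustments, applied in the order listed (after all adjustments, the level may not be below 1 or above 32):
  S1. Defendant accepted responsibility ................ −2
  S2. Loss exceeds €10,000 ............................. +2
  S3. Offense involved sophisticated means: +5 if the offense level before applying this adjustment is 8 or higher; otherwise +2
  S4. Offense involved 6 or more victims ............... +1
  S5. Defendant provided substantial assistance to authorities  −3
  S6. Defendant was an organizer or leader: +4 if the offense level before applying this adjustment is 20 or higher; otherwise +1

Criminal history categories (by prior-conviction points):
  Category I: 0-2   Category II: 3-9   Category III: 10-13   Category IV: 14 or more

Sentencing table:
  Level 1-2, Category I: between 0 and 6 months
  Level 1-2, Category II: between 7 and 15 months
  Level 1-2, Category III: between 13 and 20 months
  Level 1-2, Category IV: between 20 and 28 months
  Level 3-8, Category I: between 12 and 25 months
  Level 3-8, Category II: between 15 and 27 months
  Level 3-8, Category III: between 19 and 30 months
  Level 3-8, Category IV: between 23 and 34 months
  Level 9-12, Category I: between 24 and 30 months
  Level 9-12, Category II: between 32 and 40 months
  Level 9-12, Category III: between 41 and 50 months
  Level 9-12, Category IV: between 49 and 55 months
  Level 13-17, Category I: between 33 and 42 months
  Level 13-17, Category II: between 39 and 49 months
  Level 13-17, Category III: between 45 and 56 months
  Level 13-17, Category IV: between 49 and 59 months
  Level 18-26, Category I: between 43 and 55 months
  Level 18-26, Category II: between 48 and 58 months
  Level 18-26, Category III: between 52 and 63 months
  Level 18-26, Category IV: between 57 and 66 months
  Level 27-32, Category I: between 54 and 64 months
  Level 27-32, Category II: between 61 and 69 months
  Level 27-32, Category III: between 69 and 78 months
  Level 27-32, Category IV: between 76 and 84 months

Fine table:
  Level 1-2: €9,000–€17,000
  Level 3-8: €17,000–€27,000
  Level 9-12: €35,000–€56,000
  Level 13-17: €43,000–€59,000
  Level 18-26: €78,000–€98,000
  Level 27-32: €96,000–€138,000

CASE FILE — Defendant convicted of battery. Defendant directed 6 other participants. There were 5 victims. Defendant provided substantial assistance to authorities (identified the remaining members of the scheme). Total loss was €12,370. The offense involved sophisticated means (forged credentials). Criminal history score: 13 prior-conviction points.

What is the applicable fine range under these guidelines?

Base offense level for battery: 6.
S1 does not apply.
S2 applies: 6 + 2 = 8.
S3 applies (level before this adjustment is 8 ≥ 8, so +5): 8 + 5 = 13.
S5 applies: 13 − 3 = 10.
S6 applies (level before this adjustment is 10 < 20, so +1): 10 + 1 = 11.
Final offense level: 11.
Level 11 falls in the 9-12 band.
Fine table: Level 9-12 → €35,000–€56,000.

€35,000–€56,000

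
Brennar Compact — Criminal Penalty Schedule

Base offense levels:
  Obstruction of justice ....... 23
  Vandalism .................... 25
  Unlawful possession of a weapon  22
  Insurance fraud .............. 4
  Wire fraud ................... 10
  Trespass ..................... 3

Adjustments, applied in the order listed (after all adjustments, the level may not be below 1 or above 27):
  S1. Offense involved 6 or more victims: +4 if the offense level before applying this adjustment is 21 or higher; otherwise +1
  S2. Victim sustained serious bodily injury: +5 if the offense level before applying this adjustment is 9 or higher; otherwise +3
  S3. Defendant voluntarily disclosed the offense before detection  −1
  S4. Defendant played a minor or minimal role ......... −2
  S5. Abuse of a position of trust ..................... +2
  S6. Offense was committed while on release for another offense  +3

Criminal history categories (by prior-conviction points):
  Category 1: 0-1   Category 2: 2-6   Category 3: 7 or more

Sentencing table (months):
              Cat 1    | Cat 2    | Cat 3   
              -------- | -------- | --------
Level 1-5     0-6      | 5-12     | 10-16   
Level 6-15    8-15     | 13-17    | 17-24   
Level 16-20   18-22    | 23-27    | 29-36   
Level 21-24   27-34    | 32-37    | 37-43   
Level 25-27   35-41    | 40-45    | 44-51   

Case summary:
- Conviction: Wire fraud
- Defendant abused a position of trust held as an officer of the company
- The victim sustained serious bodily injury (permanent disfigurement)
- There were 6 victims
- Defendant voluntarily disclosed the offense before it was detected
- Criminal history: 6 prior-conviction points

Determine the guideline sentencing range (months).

23-27 months

Base offense level for wire fraud: 10.
S1 applies (level before this adjustment is 10 < 21, so +1): 10 + 1 = 11.
S2 applies (level before this adjustment is 11 ≥ 9, so +5): 11 + 5 = 16.
S3 applies: 16 − 1 = 15.
S5 applies: 15 + 2 = 17.
S6 does not apply.
Final offense level: 17.
Criminal history: 6 prior points → Category 2 (2-6).
Level 17 falls in the 16-20 band.
Grid: Level 16-20 × Category 2 = 23-27 months.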